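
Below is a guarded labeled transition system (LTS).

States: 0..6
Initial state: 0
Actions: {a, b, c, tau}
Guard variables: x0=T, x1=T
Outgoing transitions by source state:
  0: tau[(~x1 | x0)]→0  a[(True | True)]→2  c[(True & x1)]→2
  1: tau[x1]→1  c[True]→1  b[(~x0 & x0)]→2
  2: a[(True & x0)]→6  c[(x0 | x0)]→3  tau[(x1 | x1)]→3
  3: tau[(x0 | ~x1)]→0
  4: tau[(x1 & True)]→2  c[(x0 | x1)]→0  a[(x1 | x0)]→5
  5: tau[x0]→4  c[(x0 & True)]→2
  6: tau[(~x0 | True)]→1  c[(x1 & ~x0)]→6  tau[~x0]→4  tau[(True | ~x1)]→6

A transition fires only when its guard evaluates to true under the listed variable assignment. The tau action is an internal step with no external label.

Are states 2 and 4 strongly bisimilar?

Refine partition for ~:
  round 0: {{0,1,2,3,4,5,6}}
  round 1: {{0,2,4},{1,5},{3,6}}
  round 2: {{0},{1},{2},{3},{4},{5},{6}}
7 equivalence class(es) (converged in 3)
2∈{2}, 4∈{4}

Answer: NOT BISIMILAR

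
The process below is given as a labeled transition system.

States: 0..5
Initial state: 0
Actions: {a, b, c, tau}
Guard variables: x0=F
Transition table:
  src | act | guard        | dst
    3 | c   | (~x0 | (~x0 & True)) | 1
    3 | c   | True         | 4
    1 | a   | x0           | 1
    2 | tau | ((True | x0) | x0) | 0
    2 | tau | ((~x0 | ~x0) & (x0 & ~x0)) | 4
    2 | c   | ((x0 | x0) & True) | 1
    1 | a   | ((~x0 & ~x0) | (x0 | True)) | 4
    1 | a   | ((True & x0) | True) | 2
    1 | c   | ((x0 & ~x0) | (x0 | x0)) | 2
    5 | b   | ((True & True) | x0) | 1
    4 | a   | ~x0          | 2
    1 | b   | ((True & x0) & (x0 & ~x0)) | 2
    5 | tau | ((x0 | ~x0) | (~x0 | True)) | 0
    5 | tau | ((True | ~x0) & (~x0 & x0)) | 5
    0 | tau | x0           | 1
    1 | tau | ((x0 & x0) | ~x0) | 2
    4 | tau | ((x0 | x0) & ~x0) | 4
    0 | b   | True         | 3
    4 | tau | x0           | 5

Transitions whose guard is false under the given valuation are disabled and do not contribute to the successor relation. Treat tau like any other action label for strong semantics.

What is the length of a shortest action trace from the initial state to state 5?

Answer: UNREACHABLE

Trace:
Breadth-first toward 5:
  L0 = {0}
  L1 = {3}
  L2 = {1,4}
  L3 = {2}
5 never appears.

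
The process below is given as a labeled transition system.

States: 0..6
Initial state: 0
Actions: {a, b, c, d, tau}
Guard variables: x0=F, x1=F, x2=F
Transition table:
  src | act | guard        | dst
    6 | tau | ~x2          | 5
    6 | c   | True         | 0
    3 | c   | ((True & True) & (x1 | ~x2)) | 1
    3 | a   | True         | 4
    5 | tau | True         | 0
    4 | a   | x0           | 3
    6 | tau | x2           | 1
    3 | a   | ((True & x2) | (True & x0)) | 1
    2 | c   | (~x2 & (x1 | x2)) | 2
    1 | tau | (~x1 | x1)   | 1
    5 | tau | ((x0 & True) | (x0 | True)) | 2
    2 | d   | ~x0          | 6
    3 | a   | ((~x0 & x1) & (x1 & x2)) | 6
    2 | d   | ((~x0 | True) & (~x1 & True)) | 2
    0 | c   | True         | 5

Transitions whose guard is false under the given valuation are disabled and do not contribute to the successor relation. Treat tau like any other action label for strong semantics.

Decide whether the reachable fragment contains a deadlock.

Answer: DEADLOCK-FREE

Trace:
Reachable = {0,2,5,6}
  0: c→5  [1 exit(s)]
  2: d→2  d→6  [2 exit(s)]
  5: tau→0  tau→2  [2 exit(s)]
  6: c→0  tau→5  [2 exit(s)]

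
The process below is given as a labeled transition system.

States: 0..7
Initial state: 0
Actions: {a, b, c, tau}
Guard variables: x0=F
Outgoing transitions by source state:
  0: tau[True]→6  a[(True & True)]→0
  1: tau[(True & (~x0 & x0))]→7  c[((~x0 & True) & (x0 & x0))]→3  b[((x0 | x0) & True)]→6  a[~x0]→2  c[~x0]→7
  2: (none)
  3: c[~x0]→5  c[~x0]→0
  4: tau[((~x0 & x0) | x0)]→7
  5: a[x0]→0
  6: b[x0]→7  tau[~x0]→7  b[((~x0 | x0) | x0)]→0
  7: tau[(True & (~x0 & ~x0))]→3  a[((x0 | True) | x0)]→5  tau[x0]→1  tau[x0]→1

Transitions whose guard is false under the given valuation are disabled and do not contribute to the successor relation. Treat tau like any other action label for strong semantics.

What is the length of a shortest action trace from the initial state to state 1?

Answer: UNREACHABLE

Trace:
BFS to 1:
  Layer 0: {0}
  Layer 1: {6}
  Layer 2: {7}
  Layer 3: {3,5}
1 never appears.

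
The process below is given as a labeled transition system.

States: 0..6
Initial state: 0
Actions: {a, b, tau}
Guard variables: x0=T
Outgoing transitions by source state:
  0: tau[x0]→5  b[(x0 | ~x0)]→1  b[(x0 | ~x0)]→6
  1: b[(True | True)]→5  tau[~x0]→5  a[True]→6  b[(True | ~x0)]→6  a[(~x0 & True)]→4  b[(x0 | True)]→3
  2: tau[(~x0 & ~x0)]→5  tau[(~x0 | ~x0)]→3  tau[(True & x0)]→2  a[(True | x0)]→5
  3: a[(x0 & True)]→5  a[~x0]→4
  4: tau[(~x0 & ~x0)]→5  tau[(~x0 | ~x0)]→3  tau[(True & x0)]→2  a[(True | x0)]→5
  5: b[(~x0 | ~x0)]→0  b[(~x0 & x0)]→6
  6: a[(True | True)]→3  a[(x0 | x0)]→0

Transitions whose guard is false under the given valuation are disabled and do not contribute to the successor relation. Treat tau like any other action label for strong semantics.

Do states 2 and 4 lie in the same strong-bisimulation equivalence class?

Answer: BISIMILAR

Trace:
Refine partition for ~:
  P[0] = {{0,1,2,3,4,5,6}}
  P[1] = {{0},{1},{2,4},{3,6},{5}}
  P[2] = {{0},{1},{2,4},{3},{5},{6}}
stable after 3 split(s): 6 block(s)
class of 2: {2,4}; class of 4: {2,4}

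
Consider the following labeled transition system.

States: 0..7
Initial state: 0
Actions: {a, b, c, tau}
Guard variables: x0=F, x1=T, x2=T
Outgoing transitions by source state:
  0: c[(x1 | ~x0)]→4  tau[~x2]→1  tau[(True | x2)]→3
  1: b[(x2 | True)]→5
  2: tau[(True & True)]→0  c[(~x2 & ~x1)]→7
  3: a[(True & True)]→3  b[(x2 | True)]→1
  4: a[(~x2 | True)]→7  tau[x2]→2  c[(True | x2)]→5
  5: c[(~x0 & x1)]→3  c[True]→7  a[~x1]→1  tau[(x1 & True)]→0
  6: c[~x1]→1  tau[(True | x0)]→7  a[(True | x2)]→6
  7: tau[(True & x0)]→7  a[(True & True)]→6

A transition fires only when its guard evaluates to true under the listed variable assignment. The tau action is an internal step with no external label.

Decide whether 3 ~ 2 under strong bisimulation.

Compute ~ classes (split until stable):
  P[0] = {{0,1,2,3,4,5,6,7}}
  P[1] = {{0,5},{1},{2},{3},{4},{6},{7}}
  P[2] = {{0},{1},{2},{3},{4},{5},{6},{7}}
stable after 3 split(s): 8 block(s)
class of 3: {3}; class of 2: {2}

Answer: NOT BISIMILAR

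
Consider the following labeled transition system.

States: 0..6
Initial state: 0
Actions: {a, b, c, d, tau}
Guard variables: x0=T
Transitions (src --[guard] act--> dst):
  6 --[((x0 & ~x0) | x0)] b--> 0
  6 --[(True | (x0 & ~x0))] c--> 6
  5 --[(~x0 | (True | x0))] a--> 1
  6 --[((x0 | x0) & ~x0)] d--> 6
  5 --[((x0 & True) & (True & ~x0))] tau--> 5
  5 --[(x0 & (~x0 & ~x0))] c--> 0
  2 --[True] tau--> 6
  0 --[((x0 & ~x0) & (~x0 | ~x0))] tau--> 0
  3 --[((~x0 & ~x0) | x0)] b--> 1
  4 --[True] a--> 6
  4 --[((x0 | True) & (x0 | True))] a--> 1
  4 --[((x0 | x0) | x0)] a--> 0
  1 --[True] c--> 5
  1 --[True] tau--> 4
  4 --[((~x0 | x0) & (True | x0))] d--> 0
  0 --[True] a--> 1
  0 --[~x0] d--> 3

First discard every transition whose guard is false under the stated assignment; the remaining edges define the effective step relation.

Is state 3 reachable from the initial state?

Answer: UNREACHABLE

Working:
12 transition(s) survive guard evaluation.
depth 0: {0}
depth 1: {1}  now seen {0,1}
depth 2: {4,5}  now seen {0,1,4,5}
depth 3: {6}  now seen {0,1,4,5,6}
Reachable = {0,1,4,5,6}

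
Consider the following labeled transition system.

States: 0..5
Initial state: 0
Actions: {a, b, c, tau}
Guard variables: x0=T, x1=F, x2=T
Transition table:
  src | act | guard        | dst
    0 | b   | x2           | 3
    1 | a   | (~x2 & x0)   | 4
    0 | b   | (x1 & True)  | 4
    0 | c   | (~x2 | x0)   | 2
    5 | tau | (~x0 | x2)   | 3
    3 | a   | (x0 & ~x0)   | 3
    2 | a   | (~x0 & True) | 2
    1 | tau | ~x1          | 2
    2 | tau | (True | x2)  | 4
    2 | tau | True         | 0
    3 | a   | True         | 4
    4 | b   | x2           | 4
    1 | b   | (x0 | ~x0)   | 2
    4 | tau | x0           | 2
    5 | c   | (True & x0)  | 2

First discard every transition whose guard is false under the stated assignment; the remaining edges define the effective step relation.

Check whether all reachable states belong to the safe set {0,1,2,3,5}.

Answer: INVARIANT VIOLATED at state 4

Trace:
Safe = {0,1,2,3,5}
R = {0,2,3,4}
  0: ✓
  2: ✓
  3: ✓
  4: ✗ unsafe
reach 4 via b·a — violates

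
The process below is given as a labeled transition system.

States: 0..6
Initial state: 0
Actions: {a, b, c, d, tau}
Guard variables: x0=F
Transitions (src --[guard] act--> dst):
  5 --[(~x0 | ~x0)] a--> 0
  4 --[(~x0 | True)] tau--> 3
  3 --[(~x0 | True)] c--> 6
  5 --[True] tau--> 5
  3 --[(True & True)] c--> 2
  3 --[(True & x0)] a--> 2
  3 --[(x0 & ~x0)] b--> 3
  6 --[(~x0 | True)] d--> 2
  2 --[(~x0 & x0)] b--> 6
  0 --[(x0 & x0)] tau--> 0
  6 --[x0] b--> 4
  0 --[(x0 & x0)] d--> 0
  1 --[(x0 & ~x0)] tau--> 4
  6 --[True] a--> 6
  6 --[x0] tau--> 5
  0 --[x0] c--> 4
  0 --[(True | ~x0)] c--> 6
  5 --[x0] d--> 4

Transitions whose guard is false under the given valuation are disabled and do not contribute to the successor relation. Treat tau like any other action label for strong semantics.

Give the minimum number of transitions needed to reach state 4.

Answer: UNREACHABLE

Analysis:
Breadth-first toward 4:
  L0 = {0}
  L1 = {6}
  L2 = {2}
4 never appears.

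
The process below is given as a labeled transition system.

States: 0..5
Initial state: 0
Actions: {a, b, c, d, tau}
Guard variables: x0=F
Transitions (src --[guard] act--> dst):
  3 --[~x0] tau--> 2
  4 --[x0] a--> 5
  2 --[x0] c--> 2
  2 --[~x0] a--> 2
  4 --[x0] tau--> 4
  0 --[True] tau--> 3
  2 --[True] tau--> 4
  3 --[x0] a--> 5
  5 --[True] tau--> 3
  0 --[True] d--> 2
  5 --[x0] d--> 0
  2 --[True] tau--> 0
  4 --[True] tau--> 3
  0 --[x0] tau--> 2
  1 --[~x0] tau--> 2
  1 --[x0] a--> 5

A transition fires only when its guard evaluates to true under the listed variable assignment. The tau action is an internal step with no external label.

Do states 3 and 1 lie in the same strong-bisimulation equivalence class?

Answer: BISIMILAR

Analysis:
Compute ~ classes (split until stable):
  round 0: {{0,1,2,3,4,5}}
  round 1: {{0},{1,3,4,5},{2}}
  round 2: {{0},{1,3},{2},{4,5}}
4 equivalence class(es) (converged in 3)
class of 3: {1,3}; class of 1: {1,3}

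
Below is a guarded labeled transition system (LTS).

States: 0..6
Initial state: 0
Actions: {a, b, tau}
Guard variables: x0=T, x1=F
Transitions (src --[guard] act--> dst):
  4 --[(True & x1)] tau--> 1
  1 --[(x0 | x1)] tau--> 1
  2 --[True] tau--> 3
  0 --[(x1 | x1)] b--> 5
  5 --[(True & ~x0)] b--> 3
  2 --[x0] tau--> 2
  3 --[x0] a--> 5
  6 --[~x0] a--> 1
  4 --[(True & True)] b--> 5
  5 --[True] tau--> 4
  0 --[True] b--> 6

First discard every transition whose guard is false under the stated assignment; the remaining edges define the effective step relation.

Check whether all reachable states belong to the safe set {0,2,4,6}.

Inv-set: {0,2,4,6}
R = {0,6}
  0: ✓
  6: ✓

Answer: INVARIANT HOLDS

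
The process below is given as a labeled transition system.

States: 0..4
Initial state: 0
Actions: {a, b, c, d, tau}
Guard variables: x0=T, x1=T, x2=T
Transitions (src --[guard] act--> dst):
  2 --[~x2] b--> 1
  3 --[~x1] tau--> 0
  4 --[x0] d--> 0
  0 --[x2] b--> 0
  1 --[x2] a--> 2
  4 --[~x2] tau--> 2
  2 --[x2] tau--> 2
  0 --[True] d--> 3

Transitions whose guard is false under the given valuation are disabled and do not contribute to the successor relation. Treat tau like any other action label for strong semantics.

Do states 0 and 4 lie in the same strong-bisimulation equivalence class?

Compute ~ classes (split until stable):
  π0 = {{0,1,2,3,4}}
  π1 = {{0},{1},{2},{3},{4}}
stable after 2 split(s): 5 block(s)
0∈{0}, 4∈{4}

Answer: NOT BISIMILAR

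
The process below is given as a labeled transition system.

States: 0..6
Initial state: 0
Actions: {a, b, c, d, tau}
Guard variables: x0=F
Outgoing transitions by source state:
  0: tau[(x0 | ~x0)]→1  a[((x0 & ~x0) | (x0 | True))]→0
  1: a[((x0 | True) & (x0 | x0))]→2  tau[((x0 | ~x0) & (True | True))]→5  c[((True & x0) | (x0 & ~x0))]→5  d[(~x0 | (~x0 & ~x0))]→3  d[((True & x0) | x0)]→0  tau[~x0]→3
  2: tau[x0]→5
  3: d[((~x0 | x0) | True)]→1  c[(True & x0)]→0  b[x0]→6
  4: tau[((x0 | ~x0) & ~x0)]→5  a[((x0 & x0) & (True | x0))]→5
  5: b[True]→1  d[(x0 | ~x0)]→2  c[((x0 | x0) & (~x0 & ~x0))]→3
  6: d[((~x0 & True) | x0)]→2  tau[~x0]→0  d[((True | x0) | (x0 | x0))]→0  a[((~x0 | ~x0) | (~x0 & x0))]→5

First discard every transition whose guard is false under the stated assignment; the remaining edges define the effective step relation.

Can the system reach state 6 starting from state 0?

Answer: UNREACHABLE

Working:
After dropping false guards: 13 live edges.
depth 0: {0}
depth 1: {1}  now seen {0,1}
depth 2: {3,5}  now seen {0,1,3,5}
depth 3: {2}  now seen {0,1,2,3,5}
Reachable = {0,1,2,3,5}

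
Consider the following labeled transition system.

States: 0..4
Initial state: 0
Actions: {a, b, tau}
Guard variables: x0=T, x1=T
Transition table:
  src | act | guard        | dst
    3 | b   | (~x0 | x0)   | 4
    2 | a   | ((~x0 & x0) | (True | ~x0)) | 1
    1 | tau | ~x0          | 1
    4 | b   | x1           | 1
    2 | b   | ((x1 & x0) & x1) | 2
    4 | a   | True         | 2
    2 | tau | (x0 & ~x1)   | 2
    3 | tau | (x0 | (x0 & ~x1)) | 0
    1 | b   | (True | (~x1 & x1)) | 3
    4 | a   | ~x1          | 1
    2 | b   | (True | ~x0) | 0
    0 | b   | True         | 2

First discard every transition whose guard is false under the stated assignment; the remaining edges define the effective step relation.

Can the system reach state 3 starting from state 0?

Answer: REACHABLE

Trace:
After dropping false guards: 9 live edges.
depth 0: {0}
depth 1: {2}  now seen {0,2}
depth 2: {1}  now seen {0,1,2}
depth 3: {3}  now seen {0,1,2,3}
depth 4: {4}  now seen {0,1,2,3,4}
Reach set: {0,1,2,3,4}
trace reaching 3: b·a·b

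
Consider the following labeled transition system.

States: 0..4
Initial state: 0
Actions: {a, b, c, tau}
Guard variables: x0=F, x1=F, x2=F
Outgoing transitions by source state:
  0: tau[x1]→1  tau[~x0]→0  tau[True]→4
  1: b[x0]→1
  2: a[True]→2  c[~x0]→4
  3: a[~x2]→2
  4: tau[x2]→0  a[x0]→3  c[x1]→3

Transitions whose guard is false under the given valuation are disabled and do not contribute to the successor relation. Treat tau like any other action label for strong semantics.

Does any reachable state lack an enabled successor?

Answer: DEADLOCK at state 4

Working:
Reachable = {0,4}
  0: tau→0  tau→4  [2 exit(s)]
  4: ∅  [STUCK]
Path to 4: tau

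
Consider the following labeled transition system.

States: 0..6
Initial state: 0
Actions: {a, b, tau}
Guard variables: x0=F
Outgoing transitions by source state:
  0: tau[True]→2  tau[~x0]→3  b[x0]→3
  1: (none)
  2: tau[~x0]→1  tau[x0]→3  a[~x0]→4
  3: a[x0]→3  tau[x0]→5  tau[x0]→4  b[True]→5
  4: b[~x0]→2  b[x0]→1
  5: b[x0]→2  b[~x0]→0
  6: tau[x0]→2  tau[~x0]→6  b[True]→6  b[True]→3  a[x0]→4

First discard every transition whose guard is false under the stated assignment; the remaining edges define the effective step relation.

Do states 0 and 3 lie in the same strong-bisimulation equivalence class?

Answer: NOT BISIMILAR

Analysis:
Bisimulation quotient by refinement:
  π0 = {{0,1,2,3,4,5,6}}
  π1 = {{0},{1},{2},{3,4,5},{6}}
  π2 = {{0},{1},{2},{3},{4},{5},{6}}
7 equivalence class(es) (converged in 3)
class of 0: {0}; class of 3: {3}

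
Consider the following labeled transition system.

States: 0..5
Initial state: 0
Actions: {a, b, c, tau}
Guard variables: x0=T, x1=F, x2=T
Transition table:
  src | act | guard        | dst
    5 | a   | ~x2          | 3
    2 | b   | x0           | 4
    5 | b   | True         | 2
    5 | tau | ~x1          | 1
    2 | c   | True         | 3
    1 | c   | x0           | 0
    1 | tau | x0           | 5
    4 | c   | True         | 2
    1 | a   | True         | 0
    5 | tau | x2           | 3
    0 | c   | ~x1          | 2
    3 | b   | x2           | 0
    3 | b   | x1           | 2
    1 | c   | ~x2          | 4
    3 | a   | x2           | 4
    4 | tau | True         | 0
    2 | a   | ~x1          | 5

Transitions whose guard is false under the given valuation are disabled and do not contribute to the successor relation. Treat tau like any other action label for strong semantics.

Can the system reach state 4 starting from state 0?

Guard filter leaves 14 enabled edge(s).
depth 0: {0}
depth 1: {2}  total {0,2}
depth 2: {3,4,5}  total {0,2,3,4,5}
depth 3: {1}  total {0,1,2,3,4,5}
R = {0,1,2,3,4,5}
trace reaching 4: c·b

Answer: REACHABLE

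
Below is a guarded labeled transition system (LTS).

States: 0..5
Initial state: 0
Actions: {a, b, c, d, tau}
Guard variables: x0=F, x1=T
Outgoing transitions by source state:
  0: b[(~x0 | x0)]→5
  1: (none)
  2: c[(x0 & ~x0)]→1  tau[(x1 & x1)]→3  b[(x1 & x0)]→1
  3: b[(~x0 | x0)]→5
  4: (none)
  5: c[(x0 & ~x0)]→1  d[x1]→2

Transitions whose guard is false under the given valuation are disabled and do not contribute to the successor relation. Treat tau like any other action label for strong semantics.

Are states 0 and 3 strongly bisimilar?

Bisimulation quotient by refinement:
  P[0] = {{0,1,2,3,4,5}}
  P[1] = {{0,3},{1,4},{2},{5}}
Fixed point at round 2; 4 class(es).
class of 0: {0,3}; class of 3: {0,3}

Answer: BISIMILAR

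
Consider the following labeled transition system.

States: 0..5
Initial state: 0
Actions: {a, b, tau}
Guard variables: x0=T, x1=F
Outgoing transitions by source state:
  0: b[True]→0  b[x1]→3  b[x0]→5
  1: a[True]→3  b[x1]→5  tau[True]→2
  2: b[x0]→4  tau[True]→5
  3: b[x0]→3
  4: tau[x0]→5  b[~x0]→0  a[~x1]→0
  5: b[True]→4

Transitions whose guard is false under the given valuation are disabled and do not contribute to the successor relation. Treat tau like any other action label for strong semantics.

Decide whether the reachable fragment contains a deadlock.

Answer: DEADLOCK-FREE

Working:
Reachable = {0,4,5}
  0: b→0  b→5  [2 out]
  4: a→0  tau→5  [2 out]
  5: b→4  [1 out]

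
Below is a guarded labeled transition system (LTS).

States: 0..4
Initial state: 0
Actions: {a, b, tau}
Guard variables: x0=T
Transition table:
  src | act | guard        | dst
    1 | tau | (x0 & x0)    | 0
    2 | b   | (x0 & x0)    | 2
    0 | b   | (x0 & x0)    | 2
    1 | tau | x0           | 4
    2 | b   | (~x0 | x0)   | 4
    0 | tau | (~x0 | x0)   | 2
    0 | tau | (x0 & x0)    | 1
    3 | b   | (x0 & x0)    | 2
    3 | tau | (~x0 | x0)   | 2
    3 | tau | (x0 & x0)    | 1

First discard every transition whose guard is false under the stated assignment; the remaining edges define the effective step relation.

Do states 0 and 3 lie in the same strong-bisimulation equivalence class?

Refine partition for ~:
  round 0: {{0,1,2,3,4}}
  round 1: {{0,3},{1},{2},{4}}
Fixed point at round 2; 4 class(es).
[0]={0,3}  [3]={0,3}

Answer: BISIMILAR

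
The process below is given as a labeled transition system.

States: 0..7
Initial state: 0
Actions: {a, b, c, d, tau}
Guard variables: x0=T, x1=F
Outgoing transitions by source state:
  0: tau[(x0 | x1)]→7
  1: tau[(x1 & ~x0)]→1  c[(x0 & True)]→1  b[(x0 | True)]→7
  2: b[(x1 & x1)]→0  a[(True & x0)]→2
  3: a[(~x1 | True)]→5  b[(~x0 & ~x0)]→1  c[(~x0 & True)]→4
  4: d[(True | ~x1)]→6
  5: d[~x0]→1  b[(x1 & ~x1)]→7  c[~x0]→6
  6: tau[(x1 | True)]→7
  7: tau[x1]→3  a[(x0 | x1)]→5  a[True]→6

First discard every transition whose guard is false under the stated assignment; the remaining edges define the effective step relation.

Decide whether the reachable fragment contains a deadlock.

Reach set: {0,5,6,7}
  0: tau→7  [1 exit(s)]
  5: ∅  [no exit]
  6: tau→7  [1 exit(s)]
  7: a→5  a→6  [2 exit(s)]
trace reaching 5: tau·a

Answer: DEADLOCK at state 5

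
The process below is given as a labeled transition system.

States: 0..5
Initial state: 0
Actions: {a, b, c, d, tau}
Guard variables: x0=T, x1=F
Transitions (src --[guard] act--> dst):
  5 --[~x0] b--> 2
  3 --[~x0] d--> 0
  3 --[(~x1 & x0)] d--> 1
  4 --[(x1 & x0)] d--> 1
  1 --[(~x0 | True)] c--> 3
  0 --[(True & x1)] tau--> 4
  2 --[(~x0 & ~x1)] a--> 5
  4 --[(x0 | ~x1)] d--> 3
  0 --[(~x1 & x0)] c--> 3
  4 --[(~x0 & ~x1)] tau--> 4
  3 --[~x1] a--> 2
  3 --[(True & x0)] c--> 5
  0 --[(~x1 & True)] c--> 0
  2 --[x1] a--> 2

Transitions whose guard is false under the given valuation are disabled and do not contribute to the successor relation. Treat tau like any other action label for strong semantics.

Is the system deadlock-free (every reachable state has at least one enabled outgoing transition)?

R = {0,1,2,3,5}
  0: c→0  c→3  [2 exit(s)]
  1: c→3  [1 exit(s)]
  2: ∅  [STUCK]
  3: a→2  c→5  d→1  [3 exit(s)]
  5: ∅  [STUCK]
trace reaching 2: c·a

Answer: DEADLOCK at state 2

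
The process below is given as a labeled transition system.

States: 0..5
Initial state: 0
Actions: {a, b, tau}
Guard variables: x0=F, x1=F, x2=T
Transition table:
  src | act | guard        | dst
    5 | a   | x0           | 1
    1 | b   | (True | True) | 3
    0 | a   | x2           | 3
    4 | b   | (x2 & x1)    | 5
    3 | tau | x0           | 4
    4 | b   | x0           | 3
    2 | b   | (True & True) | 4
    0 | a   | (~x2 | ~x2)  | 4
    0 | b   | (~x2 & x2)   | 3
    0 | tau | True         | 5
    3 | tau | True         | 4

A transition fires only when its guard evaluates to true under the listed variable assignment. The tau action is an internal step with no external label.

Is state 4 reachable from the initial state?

Answer: REACHABLE

Analysis:
5 transition(s) survive guard evaluation.
Layer 0: {0}
Layer 1: {3,5}  total {0,3,5}
Layer 2: {4}  total {0,3,4,5}
Reach set: {0,3,4,5}
Path to 4: a·tau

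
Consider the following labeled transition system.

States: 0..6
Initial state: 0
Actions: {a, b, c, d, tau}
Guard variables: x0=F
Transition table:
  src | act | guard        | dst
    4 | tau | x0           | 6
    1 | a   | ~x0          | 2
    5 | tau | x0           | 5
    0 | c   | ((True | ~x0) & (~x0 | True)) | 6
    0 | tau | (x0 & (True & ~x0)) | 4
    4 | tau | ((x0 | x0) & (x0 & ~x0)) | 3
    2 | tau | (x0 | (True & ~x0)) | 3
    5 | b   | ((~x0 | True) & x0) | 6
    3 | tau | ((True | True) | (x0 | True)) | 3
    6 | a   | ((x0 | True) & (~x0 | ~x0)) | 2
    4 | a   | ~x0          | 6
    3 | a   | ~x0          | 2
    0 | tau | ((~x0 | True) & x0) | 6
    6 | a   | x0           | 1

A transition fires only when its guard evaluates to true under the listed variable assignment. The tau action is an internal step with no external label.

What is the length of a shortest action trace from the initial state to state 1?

Layered search for 1:
  Layer 0: {0}
  Layer 1: {6}
  Layer 2: {2}
  Layer 3: {3}
1 never appears.

Answer: UNREACHABLE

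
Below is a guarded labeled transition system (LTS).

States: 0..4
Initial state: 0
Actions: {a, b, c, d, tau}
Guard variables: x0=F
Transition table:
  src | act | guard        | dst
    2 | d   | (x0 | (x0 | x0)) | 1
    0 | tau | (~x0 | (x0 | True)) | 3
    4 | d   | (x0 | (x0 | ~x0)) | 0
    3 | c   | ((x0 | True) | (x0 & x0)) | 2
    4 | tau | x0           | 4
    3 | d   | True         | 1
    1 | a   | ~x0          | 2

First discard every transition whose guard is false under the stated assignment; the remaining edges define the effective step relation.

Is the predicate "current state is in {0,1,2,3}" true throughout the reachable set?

Safe = {0,1,2,3}
Reach set: {0,1,2,3}
  0: ok
  1: ok
  2: ok
  3: ok

Answer: INVARIANT HOLDS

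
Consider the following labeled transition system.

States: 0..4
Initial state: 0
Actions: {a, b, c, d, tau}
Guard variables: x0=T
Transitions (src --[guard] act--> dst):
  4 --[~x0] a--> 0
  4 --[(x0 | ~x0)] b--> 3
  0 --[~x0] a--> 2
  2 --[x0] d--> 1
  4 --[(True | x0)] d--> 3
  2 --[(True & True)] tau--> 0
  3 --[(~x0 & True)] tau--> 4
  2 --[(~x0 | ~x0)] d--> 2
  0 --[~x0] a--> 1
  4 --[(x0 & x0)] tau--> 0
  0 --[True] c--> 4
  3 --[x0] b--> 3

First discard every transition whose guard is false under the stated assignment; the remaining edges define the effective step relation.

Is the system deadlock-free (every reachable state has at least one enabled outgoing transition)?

Reach set: {0,3,4}
  0: c→4  [deg 1]
  3: b→3  [deg 1]
  4: b→3  d→3  tau→0  [deg 3]

Answer: DEADLOCK-FREE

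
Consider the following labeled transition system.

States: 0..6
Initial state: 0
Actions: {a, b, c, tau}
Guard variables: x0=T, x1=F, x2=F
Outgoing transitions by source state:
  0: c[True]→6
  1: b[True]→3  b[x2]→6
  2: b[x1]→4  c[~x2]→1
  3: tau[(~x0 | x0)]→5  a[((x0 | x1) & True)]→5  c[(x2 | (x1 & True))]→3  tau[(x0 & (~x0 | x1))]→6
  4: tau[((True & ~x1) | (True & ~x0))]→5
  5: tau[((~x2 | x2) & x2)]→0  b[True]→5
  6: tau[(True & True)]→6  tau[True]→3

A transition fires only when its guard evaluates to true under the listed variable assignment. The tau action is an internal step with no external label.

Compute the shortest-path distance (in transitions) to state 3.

Breadth-first toward 3:
  Layer 0: {0}
  Layer 1: {6}
  Layer 2: {3}
depth(3)=2, e.g. c·tau

Answer: 2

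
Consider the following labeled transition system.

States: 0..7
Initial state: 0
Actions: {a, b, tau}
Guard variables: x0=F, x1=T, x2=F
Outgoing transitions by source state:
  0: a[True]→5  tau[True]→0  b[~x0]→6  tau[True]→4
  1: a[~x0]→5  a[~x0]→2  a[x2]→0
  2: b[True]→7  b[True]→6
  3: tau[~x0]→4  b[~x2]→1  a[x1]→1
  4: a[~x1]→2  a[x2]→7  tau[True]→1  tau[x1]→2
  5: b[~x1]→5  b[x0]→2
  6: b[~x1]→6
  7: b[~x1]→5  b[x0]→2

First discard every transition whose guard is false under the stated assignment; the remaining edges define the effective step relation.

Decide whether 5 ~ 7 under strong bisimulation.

Answer: BISIMILAR

Analysis:
Refine partition for ~:
  π0 = {{0,1,2,3,4,5,6,7}}
  π1 = {{0,3},{1},{2},{4},{5,6,7}}
  π2 = {{0},{1},{2},{3},{4},{5,6,7}}
Fixed point at round 3; 6 class(es).
5∈{5,6,7}, 7∈{5,6,7}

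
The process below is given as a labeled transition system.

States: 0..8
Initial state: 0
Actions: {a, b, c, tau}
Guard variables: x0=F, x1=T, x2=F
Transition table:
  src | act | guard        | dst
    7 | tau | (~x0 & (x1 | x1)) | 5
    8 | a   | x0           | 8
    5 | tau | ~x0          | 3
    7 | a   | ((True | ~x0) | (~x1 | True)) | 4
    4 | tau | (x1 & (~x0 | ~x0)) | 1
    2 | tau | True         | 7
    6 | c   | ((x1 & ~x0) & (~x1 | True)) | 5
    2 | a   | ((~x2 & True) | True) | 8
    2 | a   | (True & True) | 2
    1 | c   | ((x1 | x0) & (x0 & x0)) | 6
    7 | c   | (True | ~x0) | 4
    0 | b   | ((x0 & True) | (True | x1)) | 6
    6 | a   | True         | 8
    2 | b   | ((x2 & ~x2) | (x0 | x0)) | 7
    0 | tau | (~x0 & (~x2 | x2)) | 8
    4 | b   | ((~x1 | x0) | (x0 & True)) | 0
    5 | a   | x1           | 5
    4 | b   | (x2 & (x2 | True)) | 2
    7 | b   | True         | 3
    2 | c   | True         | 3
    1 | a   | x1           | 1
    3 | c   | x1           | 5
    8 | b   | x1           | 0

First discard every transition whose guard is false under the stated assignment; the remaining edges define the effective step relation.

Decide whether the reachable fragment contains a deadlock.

Answer: DEADLOCK-FREE

Analysis:
Reach set: {0,3,5,6,8}
  0: b→6  tau→8  [2 out]
  3: c→5  [1 out]
  5: a→5  tau→3  [2 out]
  6: a→8  c→5  [2 out]
  8: b→0  [1 out]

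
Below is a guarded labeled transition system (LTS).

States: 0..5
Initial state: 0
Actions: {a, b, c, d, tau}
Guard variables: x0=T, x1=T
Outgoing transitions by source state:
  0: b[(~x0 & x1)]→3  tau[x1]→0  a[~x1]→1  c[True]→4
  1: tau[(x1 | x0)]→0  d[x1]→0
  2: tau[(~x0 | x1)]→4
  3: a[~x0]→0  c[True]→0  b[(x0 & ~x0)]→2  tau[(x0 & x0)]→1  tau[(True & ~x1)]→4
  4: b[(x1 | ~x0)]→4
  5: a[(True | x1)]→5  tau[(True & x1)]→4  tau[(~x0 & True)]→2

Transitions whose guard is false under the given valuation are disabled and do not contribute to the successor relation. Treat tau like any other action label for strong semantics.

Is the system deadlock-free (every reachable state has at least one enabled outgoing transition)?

Reachable = {0,4}
  0: c→4  tau→0  [2 exit(s)]
  4: b→4  [1 exit(s)]

Answer: DEADLOCK-FREE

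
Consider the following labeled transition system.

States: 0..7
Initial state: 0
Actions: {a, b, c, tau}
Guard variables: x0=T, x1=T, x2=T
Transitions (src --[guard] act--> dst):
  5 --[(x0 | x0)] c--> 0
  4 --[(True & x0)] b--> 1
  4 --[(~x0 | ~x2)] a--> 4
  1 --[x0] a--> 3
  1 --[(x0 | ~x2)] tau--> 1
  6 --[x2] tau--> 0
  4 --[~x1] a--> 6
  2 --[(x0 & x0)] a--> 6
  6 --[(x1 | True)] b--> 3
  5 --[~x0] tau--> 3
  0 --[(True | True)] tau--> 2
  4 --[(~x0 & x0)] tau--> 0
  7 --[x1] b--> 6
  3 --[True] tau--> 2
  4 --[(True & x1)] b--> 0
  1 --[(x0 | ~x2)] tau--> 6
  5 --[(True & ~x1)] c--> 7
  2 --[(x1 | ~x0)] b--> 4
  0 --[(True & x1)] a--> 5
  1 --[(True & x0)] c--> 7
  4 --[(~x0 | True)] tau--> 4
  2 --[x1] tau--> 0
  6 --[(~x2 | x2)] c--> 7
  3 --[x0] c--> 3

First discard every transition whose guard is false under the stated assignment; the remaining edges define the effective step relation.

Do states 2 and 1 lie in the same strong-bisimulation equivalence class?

Compute ~ classes (split until stable):
  π0 = {{0,1,2,3,4,5,6,7}}
  π1 = {{0},{1},{2},{3},{4},{5},{6},{7}}
stable after 2 split(s): 8 block(s)
2∈{2}, 1∈{1}

Answer: NOT BISIMILAR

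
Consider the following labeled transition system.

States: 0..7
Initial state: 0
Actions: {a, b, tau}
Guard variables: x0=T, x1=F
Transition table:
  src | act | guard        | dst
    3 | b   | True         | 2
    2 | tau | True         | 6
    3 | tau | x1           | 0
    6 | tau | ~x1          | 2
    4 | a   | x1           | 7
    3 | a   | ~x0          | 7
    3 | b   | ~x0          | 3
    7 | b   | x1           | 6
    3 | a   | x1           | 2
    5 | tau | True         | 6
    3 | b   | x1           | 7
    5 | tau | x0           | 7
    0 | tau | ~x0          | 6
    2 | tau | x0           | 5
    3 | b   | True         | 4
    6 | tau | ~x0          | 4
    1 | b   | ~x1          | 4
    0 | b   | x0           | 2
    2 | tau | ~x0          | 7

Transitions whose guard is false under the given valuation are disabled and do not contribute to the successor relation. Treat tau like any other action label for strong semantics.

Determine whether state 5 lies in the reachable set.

Answer: REACHABLE

Working:
After dropping false guards: 9 live edges.
L0 = {0}
L1 = {2}  now seen {0,2}
L2 = {5,6}  now seen {0,2,5,6}
L3 = {7}  now seen {0,2,5,6,7}
Reach set: {0,2,5,6,7}
witness 5: b·tau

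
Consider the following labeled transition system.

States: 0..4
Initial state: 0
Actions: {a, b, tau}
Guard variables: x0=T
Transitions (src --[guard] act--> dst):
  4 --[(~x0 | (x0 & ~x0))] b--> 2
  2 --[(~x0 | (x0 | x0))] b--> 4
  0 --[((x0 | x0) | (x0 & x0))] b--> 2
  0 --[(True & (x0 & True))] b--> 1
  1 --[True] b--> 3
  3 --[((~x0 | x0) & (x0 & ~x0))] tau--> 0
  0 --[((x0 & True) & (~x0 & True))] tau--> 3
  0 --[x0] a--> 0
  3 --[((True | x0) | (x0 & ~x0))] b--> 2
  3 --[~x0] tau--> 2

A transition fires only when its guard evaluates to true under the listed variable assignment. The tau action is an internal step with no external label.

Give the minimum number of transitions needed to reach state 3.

Layered search for 3:
  Layer 0: {0}
  Layer 1: {1,2}
  Layer 2: {3,4}
depth(3)=2, e.g. b·b

Answer: 2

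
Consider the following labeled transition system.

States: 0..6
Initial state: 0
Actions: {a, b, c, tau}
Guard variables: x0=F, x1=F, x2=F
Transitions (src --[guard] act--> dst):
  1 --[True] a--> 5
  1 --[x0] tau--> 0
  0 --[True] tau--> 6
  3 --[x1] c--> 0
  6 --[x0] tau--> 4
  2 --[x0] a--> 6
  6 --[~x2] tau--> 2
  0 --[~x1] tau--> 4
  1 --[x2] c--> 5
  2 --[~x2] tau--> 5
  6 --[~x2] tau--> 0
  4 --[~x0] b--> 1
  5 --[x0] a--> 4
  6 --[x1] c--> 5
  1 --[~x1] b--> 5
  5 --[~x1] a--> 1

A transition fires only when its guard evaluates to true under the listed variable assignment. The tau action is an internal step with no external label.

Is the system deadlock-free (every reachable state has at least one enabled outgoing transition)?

Reach set: {0,1,2,4,5,6}
  0: tau→4  tau→6  [2 exit(s)]
  1: a→5  b→5  [2 exit(s)]
  2: tau→5  [1 exit(s)]
  4: b→1  [1 exit(s)]
  5: a→1  [1 exit(s)]
  6: tau→0  tau→2  [2 exit(s)]

Answer: DEADLOCK-FREE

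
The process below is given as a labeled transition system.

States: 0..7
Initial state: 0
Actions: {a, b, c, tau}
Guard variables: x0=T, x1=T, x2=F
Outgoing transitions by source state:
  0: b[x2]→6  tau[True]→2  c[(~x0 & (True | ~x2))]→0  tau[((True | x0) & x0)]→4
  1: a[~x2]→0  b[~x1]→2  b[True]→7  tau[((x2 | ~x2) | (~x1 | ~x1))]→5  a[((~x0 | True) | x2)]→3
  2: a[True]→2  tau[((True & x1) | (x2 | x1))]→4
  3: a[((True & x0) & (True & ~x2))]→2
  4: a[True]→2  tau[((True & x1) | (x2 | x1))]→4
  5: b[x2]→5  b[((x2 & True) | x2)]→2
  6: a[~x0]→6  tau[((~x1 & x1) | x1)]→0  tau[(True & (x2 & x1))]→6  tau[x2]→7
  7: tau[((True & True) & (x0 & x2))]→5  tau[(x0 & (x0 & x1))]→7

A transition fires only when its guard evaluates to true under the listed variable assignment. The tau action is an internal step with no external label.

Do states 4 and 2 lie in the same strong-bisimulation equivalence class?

Answer: BISIMILAR

Trace:
Compute ~ classes (split until stable):
  P[0] = {{0,1,2,3,4,5,6,7}}
  P[1] = {{0,6,7},{1},{2,4},{3},{5}}
  P[2] = {{0},{1},{2,4},{3},{5},{6,7}}
  P[3] = {{0},{1},{2,4},{3},{5},{6},{7}}
stable after 4 split(s): 7 block(s)
class of 4: {2,4}; class of 2: {2,4}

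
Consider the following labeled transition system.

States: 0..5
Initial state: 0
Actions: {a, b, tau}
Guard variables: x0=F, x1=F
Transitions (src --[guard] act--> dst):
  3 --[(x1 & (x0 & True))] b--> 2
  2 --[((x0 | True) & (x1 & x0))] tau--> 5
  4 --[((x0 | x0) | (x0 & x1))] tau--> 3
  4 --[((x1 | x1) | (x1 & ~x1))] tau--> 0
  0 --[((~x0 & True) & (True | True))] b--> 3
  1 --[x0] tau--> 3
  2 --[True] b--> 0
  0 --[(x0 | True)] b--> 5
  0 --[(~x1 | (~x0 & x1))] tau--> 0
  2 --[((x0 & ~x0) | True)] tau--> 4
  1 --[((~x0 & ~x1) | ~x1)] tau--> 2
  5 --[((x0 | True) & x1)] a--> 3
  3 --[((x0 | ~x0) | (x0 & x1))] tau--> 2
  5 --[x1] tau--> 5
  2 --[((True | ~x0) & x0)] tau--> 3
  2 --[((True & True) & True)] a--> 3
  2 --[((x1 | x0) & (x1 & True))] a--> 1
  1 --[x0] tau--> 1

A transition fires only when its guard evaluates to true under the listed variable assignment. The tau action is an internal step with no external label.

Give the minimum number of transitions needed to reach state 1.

Answer: UNREACHABLE

Trace:
BFS to 1:
  L0 = {0}
  L1 = {3,5}
  L2 = {2}
  L3 = {4}
1 never appears.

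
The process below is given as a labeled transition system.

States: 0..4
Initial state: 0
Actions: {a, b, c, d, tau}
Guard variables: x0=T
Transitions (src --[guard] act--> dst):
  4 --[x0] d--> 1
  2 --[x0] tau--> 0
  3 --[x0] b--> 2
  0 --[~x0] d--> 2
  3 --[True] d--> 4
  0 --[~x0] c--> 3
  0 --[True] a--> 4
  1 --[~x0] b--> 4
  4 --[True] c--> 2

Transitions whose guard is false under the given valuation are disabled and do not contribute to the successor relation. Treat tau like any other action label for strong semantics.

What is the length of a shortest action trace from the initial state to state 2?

Answer: 2

Trace:
BFS to 2:
  depth 0: {0}
  depth 1: {4}
  depth 2: {1,2}
first hit 2 at d=2 via a·c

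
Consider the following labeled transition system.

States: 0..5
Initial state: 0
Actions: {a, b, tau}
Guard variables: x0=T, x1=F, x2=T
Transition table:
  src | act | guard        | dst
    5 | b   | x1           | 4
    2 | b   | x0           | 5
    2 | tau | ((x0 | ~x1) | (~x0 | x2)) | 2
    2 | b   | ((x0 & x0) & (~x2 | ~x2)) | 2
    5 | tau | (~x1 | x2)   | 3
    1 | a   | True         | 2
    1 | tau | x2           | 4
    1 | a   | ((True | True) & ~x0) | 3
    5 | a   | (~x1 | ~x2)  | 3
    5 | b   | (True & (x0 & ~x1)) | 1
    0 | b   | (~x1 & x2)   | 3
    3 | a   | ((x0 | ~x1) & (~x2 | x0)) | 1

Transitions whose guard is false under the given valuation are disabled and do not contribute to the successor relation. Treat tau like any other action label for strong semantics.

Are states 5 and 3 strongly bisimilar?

Refine partition for ~:
  P[0] = {{0,1,2,3,4,5}}
  P[1] = {{0},{1},{2},{3},{4},{5}}
Fixed point at round 2; 6 class(es).
class of 5: {5}; class of 3: {3}

Answer: NOT BISIMILAR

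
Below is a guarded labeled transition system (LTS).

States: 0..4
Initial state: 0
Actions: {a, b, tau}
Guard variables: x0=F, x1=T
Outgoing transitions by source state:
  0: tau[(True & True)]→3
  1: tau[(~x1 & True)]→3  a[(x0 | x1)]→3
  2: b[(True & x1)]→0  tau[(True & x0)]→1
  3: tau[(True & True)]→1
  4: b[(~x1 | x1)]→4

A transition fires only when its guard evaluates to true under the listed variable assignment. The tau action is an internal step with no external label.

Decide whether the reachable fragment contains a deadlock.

Reach set: {0,1,3}
  0: tau→3  [1 out]
  1: a→3  [1 out]
  3: tau→1  [1 out]

Answer: DEADLOCK-FREE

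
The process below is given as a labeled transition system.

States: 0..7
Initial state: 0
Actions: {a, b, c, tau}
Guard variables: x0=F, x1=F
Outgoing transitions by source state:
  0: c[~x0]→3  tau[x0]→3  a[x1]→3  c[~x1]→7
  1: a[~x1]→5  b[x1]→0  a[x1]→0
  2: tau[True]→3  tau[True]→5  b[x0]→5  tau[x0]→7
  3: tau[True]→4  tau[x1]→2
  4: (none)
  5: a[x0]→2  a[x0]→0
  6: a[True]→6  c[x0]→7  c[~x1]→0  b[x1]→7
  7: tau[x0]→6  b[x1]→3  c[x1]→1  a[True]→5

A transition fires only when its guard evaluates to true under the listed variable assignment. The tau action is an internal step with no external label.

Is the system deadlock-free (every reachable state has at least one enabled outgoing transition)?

Reachable = {0,3,4,5,7}
  0: c→3  c→7  [2 exit(s)]
  3: tau→4  [1 exit(s)]
  4: ∅  [no exit]
  5: ∅  [no exit]
  7: a→5  [1 exit(s)]
Path to 4: c·tau

Answer: DEADLOCK at state 4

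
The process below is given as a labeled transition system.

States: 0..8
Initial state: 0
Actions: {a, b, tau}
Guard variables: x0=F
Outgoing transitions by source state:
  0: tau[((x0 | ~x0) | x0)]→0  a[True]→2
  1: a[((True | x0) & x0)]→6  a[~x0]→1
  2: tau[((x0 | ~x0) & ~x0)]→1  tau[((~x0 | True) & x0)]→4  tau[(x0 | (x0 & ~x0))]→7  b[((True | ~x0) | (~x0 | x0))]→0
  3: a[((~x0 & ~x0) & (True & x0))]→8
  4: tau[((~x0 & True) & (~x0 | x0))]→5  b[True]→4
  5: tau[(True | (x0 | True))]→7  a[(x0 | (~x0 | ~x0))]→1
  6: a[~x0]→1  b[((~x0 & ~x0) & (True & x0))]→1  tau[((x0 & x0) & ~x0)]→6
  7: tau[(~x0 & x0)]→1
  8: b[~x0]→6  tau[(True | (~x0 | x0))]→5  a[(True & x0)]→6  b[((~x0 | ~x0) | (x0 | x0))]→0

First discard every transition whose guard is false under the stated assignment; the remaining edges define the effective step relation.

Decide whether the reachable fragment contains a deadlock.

Reach set: {0,1,2}
  0: a→2  tau→0  [deg 2]
  1: a→1  [deg 1]
  2: b→0  tau→1  [deg 2]

Answer: DEADLOCK-FREE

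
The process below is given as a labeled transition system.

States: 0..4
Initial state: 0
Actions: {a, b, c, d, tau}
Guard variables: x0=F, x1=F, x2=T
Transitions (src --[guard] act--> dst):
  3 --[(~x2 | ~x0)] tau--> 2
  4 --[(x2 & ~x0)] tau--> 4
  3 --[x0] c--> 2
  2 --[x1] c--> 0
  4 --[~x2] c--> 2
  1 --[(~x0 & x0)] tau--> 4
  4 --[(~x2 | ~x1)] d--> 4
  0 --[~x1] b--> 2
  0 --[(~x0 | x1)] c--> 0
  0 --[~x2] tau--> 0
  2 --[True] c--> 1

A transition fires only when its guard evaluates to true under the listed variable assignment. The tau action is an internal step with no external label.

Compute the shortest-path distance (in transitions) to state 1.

Layered search for 1:
  Layer 0: {0}
  Layer 1: {2}
  Layer 2: {1}
1 enters at depth 2; path b·c

Answer: 2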